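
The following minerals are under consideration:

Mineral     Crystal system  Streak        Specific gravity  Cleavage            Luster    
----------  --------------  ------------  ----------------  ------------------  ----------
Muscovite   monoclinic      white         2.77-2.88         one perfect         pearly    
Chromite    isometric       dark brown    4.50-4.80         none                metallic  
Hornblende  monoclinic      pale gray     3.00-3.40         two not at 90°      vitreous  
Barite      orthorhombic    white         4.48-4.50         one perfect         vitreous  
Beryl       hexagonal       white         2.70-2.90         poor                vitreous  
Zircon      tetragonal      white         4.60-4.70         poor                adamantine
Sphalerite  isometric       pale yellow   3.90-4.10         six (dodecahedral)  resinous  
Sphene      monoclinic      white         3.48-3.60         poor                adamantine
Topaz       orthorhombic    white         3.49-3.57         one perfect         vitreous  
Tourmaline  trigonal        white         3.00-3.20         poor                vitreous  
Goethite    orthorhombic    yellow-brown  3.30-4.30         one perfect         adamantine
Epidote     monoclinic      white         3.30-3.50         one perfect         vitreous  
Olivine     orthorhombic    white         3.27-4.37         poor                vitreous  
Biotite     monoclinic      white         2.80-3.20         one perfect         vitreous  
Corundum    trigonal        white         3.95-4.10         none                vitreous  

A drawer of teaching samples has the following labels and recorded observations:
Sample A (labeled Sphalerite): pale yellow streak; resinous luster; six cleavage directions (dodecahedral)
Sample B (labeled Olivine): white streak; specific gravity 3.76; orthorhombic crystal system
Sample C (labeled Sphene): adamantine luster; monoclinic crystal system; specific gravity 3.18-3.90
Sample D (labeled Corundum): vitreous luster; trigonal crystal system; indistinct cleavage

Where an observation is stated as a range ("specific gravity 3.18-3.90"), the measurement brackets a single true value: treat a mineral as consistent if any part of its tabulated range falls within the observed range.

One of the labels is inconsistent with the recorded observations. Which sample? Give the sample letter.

Sample A: all recorded properties match Sphalerite.
Sample B: all recorded properties match Olivine.
Sample C: all recorded properties match Sphene.
Sample D: indistinct cleavage is outside the reference for Corundum (cleavage none) — mislabeled.
The mislabeled specimen is D.

D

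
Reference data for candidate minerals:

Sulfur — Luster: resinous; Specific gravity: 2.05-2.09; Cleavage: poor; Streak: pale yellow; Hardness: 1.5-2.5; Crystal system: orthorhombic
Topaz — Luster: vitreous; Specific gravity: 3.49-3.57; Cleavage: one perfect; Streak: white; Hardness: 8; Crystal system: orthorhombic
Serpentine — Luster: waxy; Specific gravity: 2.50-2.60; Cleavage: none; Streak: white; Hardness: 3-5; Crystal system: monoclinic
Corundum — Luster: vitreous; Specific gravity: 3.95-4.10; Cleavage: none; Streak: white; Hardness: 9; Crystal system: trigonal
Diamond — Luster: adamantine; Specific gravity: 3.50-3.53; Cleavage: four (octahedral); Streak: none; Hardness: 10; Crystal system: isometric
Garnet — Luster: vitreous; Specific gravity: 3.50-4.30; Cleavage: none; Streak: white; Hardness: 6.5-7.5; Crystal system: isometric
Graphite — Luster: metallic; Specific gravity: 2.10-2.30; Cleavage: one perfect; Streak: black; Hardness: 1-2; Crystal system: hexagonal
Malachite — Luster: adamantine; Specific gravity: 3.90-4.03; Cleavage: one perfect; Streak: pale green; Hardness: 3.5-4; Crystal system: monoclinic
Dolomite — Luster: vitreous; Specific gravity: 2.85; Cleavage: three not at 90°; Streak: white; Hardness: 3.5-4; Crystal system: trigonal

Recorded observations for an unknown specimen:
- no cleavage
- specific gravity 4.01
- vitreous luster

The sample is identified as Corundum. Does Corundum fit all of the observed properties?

Yes

No cleavage — fits Corundum (cleavage none).
Specific gravity 4.01 — fits Corundum (SG 3.95-4.10).
Vitreous luster — fits Corundum (vitreous luster).
All observations are consistent with the tabulated values for Corundum.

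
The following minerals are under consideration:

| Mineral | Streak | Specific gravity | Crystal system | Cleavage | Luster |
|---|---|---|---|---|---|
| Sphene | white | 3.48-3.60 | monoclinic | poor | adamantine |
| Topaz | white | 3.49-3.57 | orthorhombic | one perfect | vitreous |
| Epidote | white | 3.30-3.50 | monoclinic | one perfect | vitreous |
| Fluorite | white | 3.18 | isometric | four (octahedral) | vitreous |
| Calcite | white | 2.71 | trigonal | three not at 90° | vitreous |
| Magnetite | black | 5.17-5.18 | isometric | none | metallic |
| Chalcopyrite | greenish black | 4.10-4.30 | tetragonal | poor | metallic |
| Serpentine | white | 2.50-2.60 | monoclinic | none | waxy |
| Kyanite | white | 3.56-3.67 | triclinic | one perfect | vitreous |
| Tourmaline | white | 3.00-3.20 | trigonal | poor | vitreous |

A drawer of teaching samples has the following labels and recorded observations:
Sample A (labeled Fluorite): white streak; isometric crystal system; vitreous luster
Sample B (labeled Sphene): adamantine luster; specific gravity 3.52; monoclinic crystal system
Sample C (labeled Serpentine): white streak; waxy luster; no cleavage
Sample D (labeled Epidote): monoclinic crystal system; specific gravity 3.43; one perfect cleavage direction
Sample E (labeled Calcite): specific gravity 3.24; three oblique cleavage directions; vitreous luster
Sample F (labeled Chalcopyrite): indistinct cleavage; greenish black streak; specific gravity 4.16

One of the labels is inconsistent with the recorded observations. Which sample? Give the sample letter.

E

Sample A: observations are consistent with Fluorite.
Sample B: observations are consistent with Sphene.
Sample C: observations are consistent with Serpentine.
Sample D: observations are consistent with Epidote.
Sample E: Calcite has SG 2.71, but the record shows specific gravity 3.24 — this label is wrong.
Sample F: observations are consistent with Chalcopyrite.
Sample E is the mislabeled one.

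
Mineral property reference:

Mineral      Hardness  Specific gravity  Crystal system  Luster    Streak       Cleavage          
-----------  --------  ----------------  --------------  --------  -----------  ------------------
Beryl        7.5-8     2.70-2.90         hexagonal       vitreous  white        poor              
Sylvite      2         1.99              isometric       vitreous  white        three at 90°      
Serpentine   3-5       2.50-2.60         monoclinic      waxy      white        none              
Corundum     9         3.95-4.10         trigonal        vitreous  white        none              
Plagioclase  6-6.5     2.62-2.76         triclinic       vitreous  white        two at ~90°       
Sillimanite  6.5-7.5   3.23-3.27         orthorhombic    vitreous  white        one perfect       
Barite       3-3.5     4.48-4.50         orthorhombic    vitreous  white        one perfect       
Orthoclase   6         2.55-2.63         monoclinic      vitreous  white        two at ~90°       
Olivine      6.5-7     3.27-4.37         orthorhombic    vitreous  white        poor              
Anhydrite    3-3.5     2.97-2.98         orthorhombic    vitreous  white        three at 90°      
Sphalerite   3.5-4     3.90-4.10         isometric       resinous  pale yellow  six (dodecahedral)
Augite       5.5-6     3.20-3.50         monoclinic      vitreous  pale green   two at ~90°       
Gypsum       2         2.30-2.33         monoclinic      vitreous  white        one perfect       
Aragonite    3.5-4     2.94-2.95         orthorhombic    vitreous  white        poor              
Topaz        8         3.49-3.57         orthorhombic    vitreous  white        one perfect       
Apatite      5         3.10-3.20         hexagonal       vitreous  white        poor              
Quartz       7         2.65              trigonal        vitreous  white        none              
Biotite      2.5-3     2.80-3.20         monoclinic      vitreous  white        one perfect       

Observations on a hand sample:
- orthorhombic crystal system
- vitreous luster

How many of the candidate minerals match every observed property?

Orthorhombic crystal system: leaves Sillimanite, Barite, Olivine, Anhydrite, Aragonite, Topaz.
Vitreous luster: consistent with all remaining minerals.
Consistent with every observation: Anhydrite, Aragonite, Barite, Olivine, Sillimanite, Topaz.
That is 6 minerals.

6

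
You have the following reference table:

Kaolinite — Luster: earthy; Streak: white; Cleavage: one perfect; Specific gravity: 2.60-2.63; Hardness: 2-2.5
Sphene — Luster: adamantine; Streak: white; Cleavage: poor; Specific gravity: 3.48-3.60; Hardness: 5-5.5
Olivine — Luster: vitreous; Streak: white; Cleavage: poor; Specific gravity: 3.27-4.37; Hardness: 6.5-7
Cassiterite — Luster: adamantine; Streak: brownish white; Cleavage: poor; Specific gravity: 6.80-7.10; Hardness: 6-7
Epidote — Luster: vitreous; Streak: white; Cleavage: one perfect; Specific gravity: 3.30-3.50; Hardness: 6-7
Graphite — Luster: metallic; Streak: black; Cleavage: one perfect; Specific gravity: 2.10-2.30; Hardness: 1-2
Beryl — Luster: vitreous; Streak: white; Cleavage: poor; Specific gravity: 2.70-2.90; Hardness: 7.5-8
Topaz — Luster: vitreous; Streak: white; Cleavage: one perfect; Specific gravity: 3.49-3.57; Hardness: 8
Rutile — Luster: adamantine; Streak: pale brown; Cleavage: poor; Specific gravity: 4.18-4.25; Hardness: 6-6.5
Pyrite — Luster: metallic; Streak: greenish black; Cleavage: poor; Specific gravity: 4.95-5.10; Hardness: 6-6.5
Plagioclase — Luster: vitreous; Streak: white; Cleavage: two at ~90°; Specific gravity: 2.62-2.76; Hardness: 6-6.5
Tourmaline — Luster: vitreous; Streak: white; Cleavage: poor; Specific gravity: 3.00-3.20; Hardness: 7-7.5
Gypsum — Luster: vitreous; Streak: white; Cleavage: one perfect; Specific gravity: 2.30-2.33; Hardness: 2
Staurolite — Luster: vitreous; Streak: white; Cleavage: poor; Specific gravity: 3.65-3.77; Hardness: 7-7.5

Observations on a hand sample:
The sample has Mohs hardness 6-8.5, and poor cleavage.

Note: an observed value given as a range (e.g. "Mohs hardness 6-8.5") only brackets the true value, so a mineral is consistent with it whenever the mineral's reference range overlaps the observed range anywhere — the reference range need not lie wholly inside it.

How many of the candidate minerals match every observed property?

7

Mohs hardness 6-8.5 excludes Kaolinite, Sphene, Graphite, Gypsum.
Poor cleavage eliminates Epidote, Topaz, Plagioclase.
Consistent with every observation: Beryl, Cassiterite, Olivine, Pyrite, Rutile, Staurolite, Tourmaline.
That is 7 minerals.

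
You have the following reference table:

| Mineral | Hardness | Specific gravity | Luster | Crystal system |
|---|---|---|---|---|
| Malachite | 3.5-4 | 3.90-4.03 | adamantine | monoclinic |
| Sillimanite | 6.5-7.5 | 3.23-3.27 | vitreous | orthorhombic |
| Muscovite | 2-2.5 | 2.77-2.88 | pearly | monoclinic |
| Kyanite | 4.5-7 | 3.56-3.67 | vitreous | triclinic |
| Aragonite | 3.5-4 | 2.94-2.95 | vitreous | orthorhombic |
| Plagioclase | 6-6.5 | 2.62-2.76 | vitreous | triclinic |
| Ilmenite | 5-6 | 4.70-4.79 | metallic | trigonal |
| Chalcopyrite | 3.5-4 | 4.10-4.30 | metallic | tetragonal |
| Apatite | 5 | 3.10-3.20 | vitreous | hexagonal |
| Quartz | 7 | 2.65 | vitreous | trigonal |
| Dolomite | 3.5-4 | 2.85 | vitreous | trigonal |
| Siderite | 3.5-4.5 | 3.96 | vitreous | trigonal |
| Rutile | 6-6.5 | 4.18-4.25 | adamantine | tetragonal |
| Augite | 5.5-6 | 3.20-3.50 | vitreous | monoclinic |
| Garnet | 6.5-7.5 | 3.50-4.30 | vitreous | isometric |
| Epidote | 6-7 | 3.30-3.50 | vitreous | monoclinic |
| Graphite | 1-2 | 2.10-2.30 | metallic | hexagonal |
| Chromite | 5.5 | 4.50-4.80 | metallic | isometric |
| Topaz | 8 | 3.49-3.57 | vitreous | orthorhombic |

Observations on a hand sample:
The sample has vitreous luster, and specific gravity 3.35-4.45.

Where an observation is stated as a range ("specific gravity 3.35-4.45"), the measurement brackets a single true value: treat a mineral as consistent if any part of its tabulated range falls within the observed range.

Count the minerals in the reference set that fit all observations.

Vitreous luster — Sillimanite, Kyanite, Aragonite, Plagioclase, Apatite, Quartz, Dolomite, Siderite, Augite, Garnet, Epidote, Topaz remain.
Specific gravity 3.35-4.45 is inconsistent with Sillimanite, Aragonite, Plagioclase, Apatite, Quartz, Dolomite.
The minerals that satisfy all observations are Augite, Epidote, Garnet, Kyanite, Siderite, Topaz.
That is 6 minerals.

6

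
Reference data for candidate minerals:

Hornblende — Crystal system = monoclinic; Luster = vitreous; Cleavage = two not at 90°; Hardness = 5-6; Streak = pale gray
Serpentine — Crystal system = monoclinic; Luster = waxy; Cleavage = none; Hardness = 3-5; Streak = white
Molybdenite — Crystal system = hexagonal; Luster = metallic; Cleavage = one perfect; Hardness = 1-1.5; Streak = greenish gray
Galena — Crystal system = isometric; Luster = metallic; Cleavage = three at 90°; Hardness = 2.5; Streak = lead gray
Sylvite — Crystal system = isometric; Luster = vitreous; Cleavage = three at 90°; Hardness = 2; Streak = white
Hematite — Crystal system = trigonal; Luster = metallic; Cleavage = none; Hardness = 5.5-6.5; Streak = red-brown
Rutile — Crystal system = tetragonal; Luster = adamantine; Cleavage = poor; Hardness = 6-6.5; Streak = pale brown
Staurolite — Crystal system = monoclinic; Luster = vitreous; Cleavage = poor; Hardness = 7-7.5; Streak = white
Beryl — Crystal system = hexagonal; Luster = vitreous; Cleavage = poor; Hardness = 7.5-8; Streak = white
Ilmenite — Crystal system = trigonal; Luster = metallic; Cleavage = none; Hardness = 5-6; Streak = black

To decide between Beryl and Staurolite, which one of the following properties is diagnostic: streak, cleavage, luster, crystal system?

Streak: both white — same for both.
Cleavage: both poor — same for both.
Luster: both vitreous — same for both.
Crystal system: Beryl hexagonal, Staurolite monoclinic — these differ.
Only crystal system differs between Beryl and Staurolite among the listed tests.

crystal system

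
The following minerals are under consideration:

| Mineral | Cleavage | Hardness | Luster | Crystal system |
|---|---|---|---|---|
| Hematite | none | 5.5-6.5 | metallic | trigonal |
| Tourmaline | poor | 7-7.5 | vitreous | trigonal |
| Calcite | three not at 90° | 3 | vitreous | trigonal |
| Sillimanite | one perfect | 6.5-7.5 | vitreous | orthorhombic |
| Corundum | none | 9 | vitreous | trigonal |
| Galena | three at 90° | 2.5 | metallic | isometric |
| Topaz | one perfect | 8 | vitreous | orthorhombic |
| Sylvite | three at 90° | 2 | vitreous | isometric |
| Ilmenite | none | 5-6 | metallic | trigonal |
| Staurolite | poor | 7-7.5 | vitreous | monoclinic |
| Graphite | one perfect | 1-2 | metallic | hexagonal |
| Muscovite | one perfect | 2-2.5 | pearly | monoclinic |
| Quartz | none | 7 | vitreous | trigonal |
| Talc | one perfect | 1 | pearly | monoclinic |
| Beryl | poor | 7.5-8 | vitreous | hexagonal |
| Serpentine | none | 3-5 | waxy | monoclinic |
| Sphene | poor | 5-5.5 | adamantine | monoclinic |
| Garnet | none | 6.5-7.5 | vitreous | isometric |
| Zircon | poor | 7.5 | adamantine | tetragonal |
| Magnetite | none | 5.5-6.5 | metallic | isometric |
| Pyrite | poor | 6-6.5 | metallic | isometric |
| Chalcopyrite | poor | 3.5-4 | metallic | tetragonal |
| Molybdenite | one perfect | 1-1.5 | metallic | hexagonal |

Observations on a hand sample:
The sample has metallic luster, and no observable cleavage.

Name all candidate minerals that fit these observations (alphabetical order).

Hematite, Ilmenite, Magnetite

Metallic luster — Hematite, Galena, Ilmenite, Graphite, Magnetite, Pyrite, Chalcopyrite, Molybdenite remain.
No observable cleavage — Hematite, Ilmenite, Magnetite remain.
Remaining candidates: Hematite, Ilmenite, Magnetite.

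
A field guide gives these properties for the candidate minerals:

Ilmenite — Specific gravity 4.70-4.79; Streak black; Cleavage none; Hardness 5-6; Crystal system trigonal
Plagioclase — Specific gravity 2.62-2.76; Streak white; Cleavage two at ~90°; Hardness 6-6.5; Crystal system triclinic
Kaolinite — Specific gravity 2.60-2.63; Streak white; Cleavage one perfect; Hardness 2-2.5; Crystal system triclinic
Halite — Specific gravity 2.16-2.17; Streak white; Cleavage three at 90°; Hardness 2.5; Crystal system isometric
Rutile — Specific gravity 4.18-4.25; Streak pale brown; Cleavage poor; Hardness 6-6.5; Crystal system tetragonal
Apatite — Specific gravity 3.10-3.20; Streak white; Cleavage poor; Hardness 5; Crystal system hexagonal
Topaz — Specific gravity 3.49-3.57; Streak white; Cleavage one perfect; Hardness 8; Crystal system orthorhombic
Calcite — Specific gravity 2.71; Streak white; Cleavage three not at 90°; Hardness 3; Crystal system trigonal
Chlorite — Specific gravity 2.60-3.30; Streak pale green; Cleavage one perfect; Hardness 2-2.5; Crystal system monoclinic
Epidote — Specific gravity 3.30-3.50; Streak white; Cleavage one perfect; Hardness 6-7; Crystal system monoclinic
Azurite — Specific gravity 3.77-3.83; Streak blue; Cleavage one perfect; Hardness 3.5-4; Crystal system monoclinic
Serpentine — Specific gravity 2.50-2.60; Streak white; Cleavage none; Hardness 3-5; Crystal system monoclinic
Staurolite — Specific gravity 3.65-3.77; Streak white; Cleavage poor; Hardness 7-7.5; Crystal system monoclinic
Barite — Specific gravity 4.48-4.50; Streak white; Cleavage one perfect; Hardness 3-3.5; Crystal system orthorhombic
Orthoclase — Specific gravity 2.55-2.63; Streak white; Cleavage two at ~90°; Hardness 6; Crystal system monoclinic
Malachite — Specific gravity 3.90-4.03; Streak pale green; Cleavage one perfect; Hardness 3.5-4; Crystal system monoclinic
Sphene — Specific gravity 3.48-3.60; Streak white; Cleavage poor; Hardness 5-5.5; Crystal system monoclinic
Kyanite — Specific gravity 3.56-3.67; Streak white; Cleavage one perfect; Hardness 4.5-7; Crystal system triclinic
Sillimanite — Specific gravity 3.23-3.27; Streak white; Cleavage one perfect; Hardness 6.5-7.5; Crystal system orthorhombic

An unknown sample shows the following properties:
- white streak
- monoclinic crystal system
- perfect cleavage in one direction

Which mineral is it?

Epidote

White streak excludes Ilmenite, Rutile, Chlorite, Azurite, Malachite.
Monoclinic crystal system: only Epidote, Serpentine, Staurolite, Orthoclase, Sphene remain.
Perfect cleavage in one direction: narrows the field to Epidote.
Only Epidote satisfies all observations.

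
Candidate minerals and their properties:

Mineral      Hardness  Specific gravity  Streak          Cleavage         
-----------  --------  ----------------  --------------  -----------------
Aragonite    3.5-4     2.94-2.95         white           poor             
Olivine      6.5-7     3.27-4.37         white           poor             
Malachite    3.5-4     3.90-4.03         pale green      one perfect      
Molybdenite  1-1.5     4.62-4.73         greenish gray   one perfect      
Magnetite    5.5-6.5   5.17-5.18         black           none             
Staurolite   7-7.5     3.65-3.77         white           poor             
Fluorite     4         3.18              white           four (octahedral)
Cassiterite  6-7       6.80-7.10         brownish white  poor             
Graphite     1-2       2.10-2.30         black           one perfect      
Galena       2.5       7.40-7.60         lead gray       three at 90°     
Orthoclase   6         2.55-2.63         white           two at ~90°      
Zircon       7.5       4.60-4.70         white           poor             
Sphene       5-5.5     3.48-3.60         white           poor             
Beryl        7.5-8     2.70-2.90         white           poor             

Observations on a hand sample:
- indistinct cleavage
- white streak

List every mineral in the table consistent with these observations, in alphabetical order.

Aragonite, Beryl, Olivine, Sphene, Staurolite, Zircon

Indistinct cleavage: only Aragonite, Olivine, Staurolite, Cassiterite, Zircon, Sphene, Beryl remain.
White streak is inconsistent with Cassiterite.
The minerals that satisfy all observations are Aragonite, Beryl, Olivine, Sphene, Staurolite, Zircon.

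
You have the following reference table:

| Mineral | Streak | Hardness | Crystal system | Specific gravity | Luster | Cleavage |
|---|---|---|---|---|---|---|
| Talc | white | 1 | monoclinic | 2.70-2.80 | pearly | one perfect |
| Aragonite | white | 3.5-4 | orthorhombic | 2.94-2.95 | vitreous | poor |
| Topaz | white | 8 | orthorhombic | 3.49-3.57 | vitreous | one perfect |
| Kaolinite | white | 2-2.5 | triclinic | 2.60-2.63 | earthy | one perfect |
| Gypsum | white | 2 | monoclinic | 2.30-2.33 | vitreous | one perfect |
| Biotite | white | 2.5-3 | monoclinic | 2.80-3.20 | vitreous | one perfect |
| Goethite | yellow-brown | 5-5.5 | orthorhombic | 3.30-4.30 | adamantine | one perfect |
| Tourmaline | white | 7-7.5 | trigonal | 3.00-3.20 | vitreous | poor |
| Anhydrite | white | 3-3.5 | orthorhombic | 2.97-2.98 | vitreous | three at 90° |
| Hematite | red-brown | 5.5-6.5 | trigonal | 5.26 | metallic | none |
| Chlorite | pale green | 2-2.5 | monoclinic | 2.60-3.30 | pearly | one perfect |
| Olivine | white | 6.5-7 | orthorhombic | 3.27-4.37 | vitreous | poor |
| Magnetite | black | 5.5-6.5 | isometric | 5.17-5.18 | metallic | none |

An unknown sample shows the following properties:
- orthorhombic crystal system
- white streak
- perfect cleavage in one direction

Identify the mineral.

Topaz

Orthorhombic crystal system: narrows the field to Aragonite, Topaz, Goethite, Anhydrite, Olivine.
White streak eliminates Goethite.
Perfect cleavage in one direction: only Topaz remains.
Topaz is the sole remaining match.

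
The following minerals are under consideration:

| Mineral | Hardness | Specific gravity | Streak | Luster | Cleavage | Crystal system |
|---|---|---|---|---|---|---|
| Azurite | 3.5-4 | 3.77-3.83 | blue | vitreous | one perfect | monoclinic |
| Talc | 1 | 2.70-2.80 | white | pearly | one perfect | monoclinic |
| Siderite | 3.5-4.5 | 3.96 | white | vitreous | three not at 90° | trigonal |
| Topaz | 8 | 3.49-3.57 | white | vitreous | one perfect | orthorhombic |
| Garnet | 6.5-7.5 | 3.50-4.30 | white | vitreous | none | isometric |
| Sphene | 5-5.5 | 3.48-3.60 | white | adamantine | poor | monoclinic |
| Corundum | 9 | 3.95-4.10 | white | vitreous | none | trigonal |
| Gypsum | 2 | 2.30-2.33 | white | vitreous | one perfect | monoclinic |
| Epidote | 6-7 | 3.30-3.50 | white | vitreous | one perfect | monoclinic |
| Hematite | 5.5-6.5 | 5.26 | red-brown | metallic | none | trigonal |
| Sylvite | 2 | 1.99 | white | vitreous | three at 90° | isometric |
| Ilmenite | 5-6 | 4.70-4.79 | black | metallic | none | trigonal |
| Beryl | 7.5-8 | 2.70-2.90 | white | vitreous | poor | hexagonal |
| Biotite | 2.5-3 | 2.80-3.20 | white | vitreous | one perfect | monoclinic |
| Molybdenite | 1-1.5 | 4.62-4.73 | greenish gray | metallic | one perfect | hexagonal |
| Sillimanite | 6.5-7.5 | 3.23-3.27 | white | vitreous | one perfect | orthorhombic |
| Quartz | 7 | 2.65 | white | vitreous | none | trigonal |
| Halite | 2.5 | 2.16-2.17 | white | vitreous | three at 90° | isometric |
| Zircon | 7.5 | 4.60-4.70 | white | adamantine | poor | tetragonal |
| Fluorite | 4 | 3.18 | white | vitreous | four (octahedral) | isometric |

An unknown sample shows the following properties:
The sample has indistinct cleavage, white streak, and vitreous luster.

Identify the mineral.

Indistinct cleavage — narrows the field to Sphene, Beryl, Zircon.
White streak — all remaining candidates fit.
Vitreous luster — only Beryl remains.
Beryl is the sole remaining match.

Beryl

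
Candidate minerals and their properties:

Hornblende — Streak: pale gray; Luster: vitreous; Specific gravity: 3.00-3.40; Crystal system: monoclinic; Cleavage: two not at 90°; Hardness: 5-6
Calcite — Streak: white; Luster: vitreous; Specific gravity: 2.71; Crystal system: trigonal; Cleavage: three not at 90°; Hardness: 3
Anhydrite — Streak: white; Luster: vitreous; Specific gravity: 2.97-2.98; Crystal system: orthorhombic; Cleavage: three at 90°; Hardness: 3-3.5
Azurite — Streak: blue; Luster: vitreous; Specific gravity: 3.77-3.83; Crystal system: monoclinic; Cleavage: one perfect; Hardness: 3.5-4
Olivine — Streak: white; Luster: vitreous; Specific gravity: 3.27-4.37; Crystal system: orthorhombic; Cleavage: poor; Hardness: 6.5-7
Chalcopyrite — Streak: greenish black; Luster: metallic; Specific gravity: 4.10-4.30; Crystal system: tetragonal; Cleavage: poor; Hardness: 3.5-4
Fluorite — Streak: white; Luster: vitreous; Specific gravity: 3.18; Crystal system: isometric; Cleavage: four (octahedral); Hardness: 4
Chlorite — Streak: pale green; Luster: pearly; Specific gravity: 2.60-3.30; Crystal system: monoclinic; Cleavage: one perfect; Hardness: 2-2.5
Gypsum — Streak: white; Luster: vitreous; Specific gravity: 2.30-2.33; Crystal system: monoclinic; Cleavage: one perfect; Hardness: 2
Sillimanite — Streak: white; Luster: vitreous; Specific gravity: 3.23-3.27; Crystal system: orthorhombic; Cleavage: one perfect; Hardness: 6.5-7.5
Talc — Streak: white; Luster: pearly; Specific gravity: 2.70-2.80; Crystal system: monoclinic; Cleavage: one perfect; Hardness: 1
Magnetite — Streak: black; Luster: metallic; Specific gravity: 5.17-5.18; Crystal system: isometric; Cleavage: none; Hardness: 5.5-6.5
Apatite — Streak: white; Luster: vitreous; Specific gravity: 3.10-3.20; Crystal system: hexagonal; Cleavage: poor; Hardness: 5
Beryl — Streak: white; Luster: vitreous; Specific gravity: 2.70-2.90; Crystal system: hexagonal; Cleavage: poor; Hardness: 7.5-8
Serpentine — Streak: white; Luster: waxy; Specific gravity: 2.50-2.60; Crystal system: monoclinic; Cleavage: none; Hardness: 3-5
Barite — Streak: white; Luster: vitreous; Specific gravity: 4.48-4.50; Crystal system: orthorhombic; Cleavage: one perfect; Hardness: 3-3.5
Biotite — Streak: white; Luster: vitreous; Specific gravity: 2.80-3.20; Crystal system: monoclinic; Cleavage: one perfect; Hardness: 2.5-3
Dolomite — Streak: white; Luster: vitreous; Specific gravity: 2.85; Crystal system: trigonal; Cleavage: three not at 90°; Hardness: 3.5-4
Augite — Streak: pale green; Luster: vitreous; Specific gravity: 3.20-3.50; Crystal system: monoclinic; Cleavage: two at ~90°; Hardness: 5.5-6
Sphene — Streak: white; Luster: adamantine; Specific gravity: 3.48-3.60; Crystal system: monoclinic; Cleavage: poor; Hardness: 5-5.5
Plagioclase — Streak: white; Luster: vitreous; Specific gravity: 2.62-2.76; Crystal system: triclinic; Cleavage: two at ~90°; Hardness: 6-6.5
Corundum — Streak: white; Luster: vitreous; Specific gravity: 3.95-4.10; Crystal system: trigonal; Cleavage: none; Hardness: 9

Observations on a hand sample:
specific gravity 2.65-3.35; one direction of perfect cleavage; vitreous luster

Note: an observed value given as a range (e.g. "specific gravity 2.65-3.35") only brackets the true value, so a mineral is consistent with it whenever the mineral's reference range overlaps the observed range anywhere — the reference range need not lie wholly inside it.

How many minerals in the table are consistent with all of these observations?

2

Specific gravity 2.65-3.35: narrows the field to Hornblende, Calcite, Anhydrite, Olivine, Fluorite, Chlorite, Sillimanite, Talc, Apatite, Beryl, Biotite, Dolomite, Augite, Plagioclase.
One direction of perfect cleavage: only Chlorite, Sillimanite, Talc, Biotite remain.
Vitreous luster excludes Chlorite, Talc.
The minerals that satisfy all observations are Biotite, Sillimanite.
That is 2 minerals.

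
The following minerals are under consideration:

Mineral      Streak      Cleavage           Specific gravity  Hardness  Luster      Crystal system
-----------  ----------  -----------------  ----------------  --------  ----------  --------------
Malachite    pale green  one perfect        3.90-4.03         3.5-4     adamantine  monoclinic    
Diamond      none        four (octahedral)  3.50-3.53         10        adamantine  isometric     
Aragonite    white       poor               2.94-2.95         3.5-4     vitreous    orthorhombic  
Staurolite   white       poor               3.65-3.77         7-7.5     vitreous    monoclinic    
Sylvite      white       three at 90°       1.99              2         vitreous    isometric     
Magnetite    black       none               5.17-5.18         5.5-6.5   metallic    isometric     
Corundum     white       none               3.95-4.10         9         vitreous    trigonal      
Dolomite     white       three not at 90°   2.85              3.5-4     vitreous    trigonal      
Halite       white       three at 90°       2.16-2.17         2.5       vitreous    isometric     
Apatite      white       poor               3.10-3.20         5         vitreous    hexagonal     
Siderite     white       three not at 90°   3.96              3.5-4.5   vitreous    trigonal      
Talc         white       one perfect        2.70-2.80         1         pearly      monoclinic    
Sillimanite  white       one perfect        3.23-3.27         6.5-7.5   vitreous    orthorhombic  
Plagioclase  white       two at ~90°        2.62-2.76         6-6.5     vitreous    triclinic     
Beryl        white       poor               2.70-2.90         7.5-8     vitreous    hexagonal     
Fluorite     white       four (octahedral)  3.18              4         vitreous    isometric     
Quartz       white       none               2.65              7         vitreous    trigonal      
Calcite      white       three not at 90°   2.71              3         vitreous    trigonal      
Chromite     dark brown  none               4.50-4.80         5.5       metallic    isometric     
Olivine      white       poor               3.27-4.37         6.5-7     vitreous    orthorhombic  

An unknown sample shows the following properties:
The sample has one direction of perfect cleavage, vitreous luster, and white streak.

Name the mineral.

Sillimanite

One direction of perfect cleavage — Malachite, Talc, Sillimanite remain.
Vitreous luster — narrows the field to Sillimanite.
White streak — all remaining candidates fit.
The only mineral consistent with every observation is Sillimanite.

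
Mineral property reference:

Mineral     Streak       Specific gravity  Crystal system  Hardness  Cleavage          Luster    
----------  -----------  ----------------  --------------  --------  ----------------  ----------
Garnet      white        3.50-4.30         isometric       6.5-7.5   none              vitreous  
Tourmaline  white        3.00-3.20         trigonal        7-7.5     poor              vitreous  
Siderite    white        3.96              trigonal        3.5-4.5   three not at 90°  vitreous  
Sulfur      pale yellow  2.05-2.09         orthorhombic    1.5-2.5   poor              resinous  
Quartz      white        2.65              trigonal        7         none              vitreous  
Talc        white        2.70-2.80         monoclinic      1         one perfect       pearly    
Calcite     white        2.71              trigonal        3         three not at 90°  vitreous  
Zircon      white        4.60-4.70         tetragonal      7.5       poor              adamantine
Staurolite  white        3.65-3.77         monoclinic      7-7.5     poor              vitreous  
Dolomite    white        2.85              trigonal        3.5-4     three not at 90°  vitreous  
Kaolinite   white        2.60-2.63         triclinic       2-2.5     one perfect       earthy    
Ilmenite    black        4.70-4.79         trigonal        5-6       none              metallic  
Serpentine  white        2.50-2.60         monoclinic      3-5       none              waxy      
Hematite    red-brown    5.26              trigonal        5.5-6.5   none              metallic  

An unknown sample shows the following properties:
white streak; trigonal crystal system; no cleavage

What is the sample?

Quartz

White streak excludes Sulfur, Ilmenite, Hematite.
Trigonal crystal system: only Tourmaline, Siderite, Quartz, Calcite, Dolomite remain.
No cleavage: narrows the field to Quartz.
Quartz is the sole remaining match.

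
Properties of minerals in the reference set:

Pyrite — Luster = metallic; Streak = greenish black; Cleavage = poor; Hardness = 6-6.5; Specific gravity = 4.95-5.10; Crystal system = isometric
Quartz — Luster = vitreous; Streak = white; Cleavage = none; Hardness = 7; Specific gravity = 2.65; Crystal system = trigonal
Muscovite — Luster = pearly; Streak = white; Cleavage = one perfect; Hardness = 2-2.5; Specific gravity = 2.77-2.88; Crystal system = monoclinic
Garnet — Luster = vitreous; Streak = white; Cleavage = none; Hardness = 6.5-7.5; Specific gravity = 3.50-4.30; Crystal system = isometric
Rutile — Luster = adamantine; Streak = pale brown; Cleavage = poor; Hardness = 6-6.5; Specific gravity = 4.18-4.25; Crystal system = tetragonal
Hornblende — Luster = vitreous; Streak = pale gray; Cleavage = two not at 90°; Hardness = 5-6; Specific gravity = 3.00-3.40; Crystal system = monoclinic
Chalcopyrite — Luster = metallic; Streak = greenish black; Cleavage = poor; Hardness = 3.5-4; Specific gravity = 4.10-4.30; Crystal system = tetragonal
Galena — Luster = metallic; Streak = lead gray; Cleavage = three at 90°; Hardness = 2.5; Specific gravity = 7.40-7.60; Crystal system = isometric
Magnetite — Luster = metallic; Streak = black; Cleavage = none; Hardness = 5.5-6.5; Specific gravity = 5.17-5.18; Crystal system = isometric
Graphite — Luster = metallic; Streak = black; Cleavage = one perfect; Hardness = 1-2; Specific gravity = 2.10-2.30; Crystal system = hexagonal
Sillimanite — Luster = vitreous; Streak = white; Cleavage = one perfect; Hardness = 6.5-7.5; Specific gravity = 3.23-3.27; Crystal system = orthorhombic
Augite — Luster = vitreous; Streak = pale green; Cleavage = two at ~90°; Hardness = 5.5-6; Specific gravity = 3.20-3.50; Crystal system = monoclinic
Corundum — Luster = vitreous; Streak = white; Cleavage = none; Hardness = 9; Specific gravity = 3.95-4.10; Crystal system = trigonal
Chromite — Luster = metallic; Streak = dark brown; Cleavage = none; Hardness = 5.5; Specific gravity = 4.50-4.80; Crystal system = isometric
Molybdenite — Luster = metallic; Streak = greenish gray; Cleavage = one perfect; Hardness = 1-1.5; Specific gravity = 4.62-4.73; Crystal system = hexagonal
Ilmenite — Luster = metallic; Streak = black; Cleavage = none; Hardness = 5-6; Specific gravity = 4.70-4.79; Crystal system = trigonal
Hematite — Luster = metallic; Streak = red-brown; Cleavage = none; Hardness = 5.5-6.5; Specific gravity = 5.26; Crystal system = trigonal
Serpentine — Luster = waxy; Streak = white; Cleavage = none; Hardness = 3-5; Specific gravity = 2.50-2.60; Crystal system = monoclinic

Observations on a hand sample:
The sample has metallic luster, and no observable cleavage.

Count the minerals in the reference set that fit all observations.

4

Metallic luster — leaves Pyrite, Chalcopyrite, Galena, Magnetite, Graphite, Chromite, Molybdenite, Ilmenite, Hematite.
No observable cleavage — leaves Magnetite, Chromite, Ilmenite, Hematite.
The minerals that satisfy all observations are Chromite, Hematite, Ilmenite, Magnetite.
That is 4 minerals.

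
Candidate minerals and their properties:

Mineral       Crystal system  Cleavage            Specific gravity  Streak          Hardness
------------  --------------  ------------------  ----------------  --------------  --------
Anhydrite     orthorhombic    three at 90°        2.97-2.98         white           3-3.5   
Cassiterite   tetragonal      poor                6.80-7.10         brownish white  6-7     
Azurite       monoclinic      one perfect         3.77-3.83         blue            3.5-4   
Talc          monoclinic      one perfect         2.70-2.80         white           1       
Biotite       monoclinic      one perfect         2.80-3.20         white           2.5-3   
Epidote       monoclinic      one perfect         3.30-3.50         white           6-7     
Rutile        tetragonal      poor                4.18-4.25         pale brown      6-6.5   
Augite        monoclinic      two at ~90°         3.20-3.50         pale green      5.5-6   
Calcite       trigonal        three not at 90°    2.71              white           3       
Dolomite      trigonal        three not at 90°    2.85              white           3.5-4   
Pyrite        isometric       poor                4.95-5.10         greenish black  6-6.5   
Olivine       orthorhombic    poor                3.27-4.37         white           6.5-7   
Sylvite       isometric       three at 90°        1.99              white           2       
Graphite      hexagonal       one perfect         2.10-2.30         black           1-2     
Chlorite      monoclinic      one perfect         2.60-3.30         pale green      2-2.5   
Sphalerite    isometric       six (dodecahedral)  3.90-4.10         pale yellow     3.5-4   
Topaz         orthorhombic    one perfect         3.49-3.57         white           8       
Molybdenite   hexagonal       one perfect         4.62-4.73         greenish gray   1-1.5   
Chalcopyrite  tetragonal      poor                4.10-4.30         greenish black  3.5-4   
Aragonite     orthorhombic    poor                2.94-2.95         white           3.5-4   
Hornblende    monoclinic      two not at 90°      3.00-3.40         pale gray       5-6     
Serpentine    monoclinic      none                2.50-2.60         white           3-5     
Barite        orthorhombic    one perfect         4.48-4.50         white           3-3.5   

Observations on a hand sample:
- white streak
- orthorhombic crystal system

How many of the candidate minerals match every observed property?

5

White streak: leaves Anhydrite, Talc, Biotite, Epidote, Calcite, Dolomite, Olivine, Sylvite, Topaz, Aragonite, Serpentine, Barite.
Orthorhombic crystal system: leaves Anhydrite, Olivine, Topaz, Aragonite, Barite.
The minerals that satisfy all observations are Anhydrite, Aragonite, Barite, Olivine, Topaz.
That is 5 minerals.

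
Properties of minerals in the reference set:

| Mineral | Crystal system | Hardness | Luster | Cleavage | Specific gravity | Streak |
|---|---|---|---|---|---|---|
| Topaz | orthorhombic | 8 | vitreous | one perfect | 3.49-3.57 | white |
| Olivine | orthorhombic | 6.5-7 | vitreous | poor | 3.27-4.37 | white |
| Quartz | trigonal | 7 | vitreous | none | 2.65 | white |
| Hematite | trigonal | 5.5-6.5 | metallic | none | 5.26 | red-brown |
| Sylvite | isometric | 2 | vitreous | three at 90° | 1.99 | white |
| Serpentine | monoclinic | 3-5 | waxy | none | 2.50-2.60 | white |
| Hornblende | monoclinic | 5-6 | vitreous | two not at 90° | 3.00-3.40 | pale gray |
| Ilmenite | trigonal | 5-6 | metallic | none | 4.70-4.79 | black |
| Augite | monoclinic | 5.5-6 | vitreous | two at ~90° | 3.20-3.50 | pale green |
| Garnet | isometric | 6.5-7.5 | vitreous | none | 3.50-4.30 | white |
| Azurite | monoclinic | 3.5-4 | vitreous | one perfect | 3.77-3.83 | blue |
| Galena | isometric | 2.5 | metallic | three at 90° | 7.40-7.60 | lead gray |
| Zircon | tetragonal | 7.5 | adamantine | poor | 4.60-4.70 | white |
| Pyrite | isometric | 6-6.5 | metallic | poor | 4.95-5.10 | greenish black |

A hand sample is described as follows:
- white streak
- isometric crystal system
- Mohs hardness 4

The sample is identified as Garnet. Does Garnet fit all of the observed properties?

White streak — fits Garnet (white streak).
Isometric crystal system — fits Garnet (isometric system).
Mohs hardness 4 — Garnet has hardness 6.5-7.5; a mismatch.
Garnet is excluded by the hardness.

Inconsistent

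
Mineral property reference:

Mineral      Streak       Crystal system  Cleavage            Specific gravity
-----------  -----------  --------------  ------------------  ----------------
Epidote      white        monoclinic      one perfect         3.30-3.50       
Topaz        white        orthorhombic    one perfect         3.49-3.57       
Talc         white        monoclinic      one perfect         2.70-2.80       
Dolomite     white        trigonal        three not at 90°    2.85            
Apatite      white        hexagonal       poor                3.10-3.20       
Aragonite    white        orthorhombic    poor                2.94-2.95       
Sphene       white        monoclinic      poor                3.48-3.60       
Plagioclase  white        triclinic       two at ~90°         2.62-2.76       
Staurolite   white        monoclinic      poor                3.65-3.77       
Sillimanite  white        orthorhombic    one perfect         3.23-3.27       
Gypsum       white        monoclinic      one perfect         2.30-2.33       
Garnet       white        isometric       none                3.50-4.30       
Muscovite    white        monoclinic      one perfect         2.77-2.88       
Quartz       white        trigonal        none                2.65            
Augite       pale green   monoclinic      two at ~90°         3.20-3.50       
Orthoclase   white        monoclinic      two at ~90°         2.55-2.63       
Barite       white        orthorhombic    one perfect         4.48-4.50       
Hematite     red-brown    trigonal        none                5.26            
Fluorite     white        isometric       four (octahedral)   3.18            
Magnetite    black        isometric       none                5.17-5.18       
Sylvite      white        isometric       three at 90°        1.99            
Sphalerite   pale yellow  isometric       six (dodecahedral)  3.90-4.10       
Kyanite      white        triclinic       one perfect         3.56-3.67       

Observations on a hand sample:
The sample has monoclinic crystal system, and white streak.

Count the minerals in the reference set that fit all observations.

Monoclinic crystal system: only Epidote, Talc, Sphene, Staurolite, Gypsum, Muscovite, Augite, Orthoclase remain.
White streak eliminates Augite.
The minerals that satisfy all observations are Epidote, Gypsum, Muscovite, Orthoclase, Sphene, Staurolite, Talc.
That is 7 minerals.

7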